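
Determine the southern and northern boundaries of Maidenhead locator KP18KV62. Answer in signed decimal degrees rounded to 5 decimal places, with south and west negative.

Field K=10, P=15: +10·20° lon, +15·10° lat → SW at lon 20°, lat 60°.
Square 1, 8: +1·2° lon, +8·1° lat → SW at lon 22°, lat 68°.
Subsquare k=10, v=21: +10·0.0833333° lon, +21·0.0416667° lat → SW at lon 22.8333°, lat 68.875°.
Extended square 6, 2: +6·0.00833333° lon, +2·0.00416667° lat → SW at lon 22.8833°, lat 68.8833°.
Cell spans 0.00833333° lon × 0.00416667° lat.
south 68.88333, north 68.88750.

68.88333, 68.88750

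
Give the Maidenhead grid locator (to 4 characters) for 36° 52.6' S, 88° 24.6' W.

EF53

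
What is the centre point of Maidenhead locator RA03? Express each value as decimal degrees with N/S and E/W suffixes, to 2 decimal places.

86.50° S, 161.00° E

Field R=17, A=0: +17·20° lon, +0·10° lat → SW at lon 160°, lat -90°.
Square 0, 3: +0·2° lon, +3·1° lat → SW at lon 160°, lat -87°.
Cell spans 2° lon × 1° lat. Centre is SW corner plus half of each.
latitude 86.50° S, longitude 161.00° E.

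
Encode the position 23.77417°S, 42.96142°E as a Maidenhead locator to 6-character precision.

LG16lf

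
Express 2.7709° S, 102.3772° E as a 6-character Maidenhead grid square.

Offset from 180°W / 90°S: lon 282.3772°, lat 87.2291°.
Field: 282.3772/20 → 14 → O, 87.2291/10 → 8 → I; chars OI.
Square: 2.3772/2 → 1, 7.2291/1 → 7; chars 17.
Subsquare: 0.3772/0.0833333 → 4 → e, 0.2291/0.0416667 → 5 → f; chars ef.

OI17ef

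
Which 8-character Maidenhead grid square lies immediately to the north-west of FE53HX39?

FE54ha20

Longitude extended square 3; −1 → 2.
Latitude extended square 9; +1 → 10, wraps to 0, carry into subsquare.
Latitude subsquare x = 23; +1 → 24, wraps to 0 = a, carry into square.
Latitude square 3; +1 → 4.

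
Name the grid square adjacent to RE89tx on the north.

RF80ta

Latitude subsquare x = 23; +1 → 24, wraps to 0 = a, carry into square.
Latitude square 9; +1 → 10, wraps to 0, carry into field.
Latitude field E = 4; +1 → 5 = F.
The longitude characters are unchanged.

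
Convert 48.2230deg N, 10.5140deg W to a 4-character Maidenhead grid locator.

IN48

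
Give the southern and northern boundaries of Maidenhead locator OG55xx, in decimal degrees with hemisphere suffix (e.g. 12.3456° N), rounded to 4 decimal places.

24.0417° S, 24.0000° S

Field O=14, G=6: +14·20° lon, +6·10° lat → SW at lon 100°, lat -30°.
Square 5, 5: +5·2° lon, +5·1° lat → SW at lon 110°, lat -25°.
Subsquare x=23, x=23: +23·0.0833333° lon, +23·0.0416667° lat → SW at lon 111.917°, lat -24.0417°.
Cell spans 0.0833333° lon × 0.0416667° lat.
south 24.0417° S, north 24.0000° S.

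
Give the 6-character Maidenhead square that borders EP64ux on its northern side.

Latitude subsquare x = 23; +1 → 24, wraps to 0 = a, carry into square.
Latitude square 4; +1 → 5.
The longitude characters are unchanged.

EP65ua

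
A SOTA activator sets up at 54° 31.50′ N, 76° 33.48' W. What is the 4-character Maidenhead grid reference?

FO14

Offset from 180°W / 90°S: lon 103.44°, lat 144.53°.
Field (20°×10°, letters A–R): lon ⌊103.44/20⌋ = 5 → F; lat ⌊144.53/10⌋ = 14 → O.
Square (2°×1°, digits 0–9): lon ⌊3.44/2⌋ = 1; lat ⌊4.53/1⌋ = 4.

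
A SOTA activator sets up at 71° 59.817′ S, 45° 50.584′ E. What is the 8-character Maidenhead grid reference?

LB28wa10

Shift to the Maidenhead origin (180°W, 90°S): lon 225.84307, lat 18.00305.
Field: lon ⌊225.84307/20⌋ = 11 → L; lat ⌊18.00305/10⌋ = 1 → B.
Square: lon ⌊5.84307/2⌋ = 2; lat ⌊8.00305/1⌋ = 8.
Subsquare: lon ⌊1.84307/0.0833333⌋ = 22 → w; lat ⌊0.00305/0.0416667⌋ = 0 → a.
Extended square: lon ⌊0.00973/0.00833333⌋ = 1; lat ⌊0.00305/0.00416667⌋ = 0.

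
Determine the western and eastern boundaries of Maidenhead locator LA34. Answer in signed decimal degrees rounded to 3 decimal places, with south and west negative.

Field L=11, A=0: +11·20° lon, +0·10° lat → SW at lon 40°, lat -90°.
Square 3, 4: +3·2° lon, +4·1° lat → SW at lon 46°, lat -86°.
Cell spans 2° lon × 1° lat.
west 46.000, east 48.000.

46.000, 48.000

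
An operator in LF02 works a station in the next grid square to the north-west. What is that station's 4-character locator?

KF93

Longitude square 0; −1 → -1, wraps to 9, carry into field.
Longitude field L = 11; −1 → 10 = K.
Latitude square 2; +1 → 3.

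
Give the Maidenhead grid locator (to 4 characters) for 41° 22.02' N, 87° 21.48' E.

Offset from 180°W / 90°S: lon 267.36°, lat 131.37°.
Field: lon ⌊267.36/20⌋ = 13 → N; lat ⌊131.37/10⌋ = 13 → N.
Square: lon ⌊7.36/2⌋ = 3; lat ⌊1.37/1⌋ = 1.

NN31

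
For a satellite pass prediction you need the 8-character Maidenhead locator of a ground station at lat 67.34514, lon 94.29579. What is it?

NP77di52

Add 180° to longitude and 90° to latitude: 274.29579, 157.34514.
Field (20°×10°, letters A–R): 274.29579/20 → 13 → N, 157.34514/10 → 15 → P; chars NP.
Square (2°×1°, digits 0–9): 14.29579/2 → 7, 7.34514/1 → 7; chars 77.
Subsquare (5′×2.5′, letters a–x): 0.29579/0.0833333 → 3 → d, 0.34514/0.0416667 → 8 → i; chars di.
Extended square (30″×15″, digits 0–9): 0.04579/0.00833333 → 5, 0.01181/0.00416667 → 2; chars 52.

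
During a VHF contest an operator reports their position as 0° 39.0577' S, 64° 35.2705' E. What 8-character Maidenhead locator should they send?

Shift to the Maidenhead origin (180°W, 90°S): lon 244.58784, lat 89.34904.
Field: 244.58784/20 → 12 → M, 89.34904/10 → 8 → I; chars MI.
Square: 4.58784/2 → 2, 9.34904/1 → 9; chars 29.
Subsquare: 0.58784/0.0833333 → 7 → h, 0.34904/0.0416667 → 8 → i; chars hi.
Extended square: 0.00451/0.00833333 → 0, 0.01571/0.00416667 → 3; chars 03.

MI29hi03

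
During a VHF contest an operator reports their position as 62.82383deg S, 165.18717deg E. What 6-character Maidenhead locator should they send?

Add 180° to longitude and 90° to latitude: 345.1872, 27.1762.
Field: 345.1872/20 → 17 → R, 27.1762/10 → 2 → C; chars RC.
Square: 5.1872/2 → 2, 7.1762/1 → 7; chars 27.
Subsquare: 1.1872/0.0833333 → 14 → o, 0.1762/0.0416667 → 4 → e; chars oe.

RC27oe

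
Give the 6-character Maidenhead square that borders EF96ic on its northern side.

Latitude subsquare c = 2; +1 → 3 = d.
The longitude characters are unchanged.

EF96id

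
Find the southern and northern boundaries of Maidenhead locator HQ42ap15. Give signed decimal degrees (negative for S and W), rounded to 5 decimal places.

72.64583, 72.65000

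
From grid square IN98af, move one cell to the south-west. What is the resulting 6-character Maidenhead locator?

Longitude subsquare a = 0; −1 → -1, wraps to 23 = x, carry into square.
Longitude square 9; −1 → 8.
Latitude subsquare f = 5; −1 → 4 = e.

IN88xe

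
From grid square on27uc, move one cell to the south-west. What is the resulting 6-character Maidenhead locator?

ON27tb

Longitude subsquare u = 20; −1 → 19 = t.
Latitude subsquare c = 2; −1 → 1 = b.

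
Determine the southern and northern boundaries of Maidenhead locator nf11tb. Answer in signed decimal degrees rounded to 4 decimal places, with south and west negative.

Field N=13, F=5: +13·20° lon, +5·10° lat → SW at lon 80°, lat -40°.
Square 1, 1: +1·2° lon, +1·1° lat → SW at lon 82°, lat -39°.
Subsquare t=19, b=1: +19·0.0833333° lon, +1·0.0416667° lat → SW at lon 83.5833°, lat -38.9583°.
Cell spans 0.0833333° lon × 0.0416667° lat.
south -38.9583, north -38.9167.

-38.9583, -38.9167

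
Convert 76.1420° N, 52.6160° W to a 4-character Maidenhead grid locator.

GQ36

Shift to the Maidenhead origin (180°W, 90°S): lon 127.38, lat 166.14.
Field: lon ⌊127.38/20⌋ = 6 → G; lat ⌊166.14/10⌋ = 16 → Q.
Square: lon ⌊7.38/2⌋ = 3; lat ⌊6.14/1⌋ = 6.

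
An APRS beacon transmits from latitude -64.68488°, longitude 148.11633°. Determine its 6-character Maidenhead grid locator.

Offset from 180°W / 90°S: lon 328.1163°, lat 25.3151°.
Field (20°×10°, letters A–R): 328.1163/20 → 16 → Q, 25.3151/10 → 2 → C; chars QC.
Square (2°×1°, digits 0–9): 8.1163/2 → 4, 5.3151/1 → 5; chars 45.
Subsquare (5′×2.5′, letters a–x): 0.1163/0.0833333 → 1 → b, 0.3151/0.0416667 → 7 → h; chars bh.

QC45bh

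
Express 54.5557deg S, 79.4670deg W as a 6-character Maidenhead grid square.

Add 180° to longitude and 90° to latitude: 100.5330, 35.4443.
Field: 100.5330/20 → 5 → F, 35.4443/10 → 3 → D; chars FD.
Square: 0.5330/2 → 0, 5.4443/1 → 5; chars 05.
Subsquare: 0.5330/0.0833333 → 6 → g, 0.4443/0.0416667 → 10 → k; chars gk.

FD05gk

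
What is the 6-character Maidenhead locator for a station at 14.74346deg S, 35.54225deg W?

HH25fg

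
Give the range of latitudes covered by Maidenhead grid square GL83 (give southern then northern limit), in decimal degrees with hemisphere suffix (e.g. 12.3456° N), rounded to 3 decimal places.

23.000° N, 24.000° N

Field G=6, L=11: +6·20° lon, +11·10° lat → SW at lon -60°, lat 20°.
Square 8, 3: +8·2° lon, +3·1° lat → SW at lon -44°, lat 23°.
Cell spans 2° lon × 1° lat.
south 23.000° N, north 24.000° N.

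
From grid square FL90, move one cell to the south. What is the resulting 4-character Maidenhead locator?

FK99

Latitude square 0; −1 → -1, wraps to 9, carry into field.
Latitude field L = 11; −1 → 10 = K.
The longitude characters are unchanged.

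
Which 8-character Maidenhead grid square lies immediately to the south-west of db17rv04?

Longitude extended square 0; −1 → -1, wraps to 9, carry into subsquare.
Longitude subsquare r = 17; −1 → 16 = q.
Latitude extended square 4; −1 → 3.

DB17qv93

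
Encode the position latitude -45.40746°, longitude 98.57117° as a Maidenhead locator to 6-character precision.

NE94go

Shift to the Maidenhead origin (180°W, 90°S): lon 278.5712, lat 44.5925.
Field (20°×10°, letters A–R): 278.5712/20 → 13 → N, 44.5925/10 → 4 → E; chars NE.
Square (2°×1°, digits 0–9): 18.5712/2 → 9, 4.5925/1 → 4; chars 94.
Subsquare (5′×2.5′, letters a–x): 0.5712/0.0833333 → 6 → g, 0.5925/0.0416667 → 14 → o; chars go.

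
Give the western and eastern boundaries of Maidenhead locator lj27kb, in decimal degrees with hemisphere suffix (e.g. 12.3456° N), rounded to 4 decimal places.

44.8333° E, 44.9167° E

Field L=11, J=9: +11·20° lon, +9·10° lat → SW at lon 40°, lat 0°.
Square 2, 7: +2·2° lon, +7·1° lat → SW at lon 44°, lat 7°.
Subsquare k=10, b=1: +10·0.0833333° lon, +1·0.0416667° lat → SW at lon 44.8333°, lat 7.04167°.
Cell spans 0.0833333° lon × 0.0416667° lat.
west 44.8333° E, east 44.9167° E.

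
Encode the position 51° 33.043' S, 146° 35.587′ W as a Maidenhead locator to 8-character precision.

Shift to the Maidenhead origin (180°W, 90°S): lon 33.40688, lat 38.44928.
Field: 33.40688/20 → 1 → B, 38.44928/10 → 3 → D; chars BD.
Square: 13.40688/2 → 6, 8.44928/1 → 8; chars 68.
Subsquare: 1.40688/0.0833333 → 16 → q, 0.44928/0.0416667 → 10 → k; chars qk.
Extended square: 0.07355/0.00833333 → 8, 0.03262/0.00416667 → 7; chars 87.

BD68qk87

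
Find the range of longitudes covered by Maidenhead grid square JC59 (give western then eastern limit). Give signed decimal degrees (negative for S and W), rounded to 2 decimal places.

Field J=9, C=2: +9·20° lon, +2·10° lat → SW at lon 0°, lat -70°.
Square 5, 9: +5·2° lon, +9·1° lat → SW at lon 10°, lat -61°.
Cell spans 2° lon × 1° lat.
west 10.00, east 12.00.

10.00, 12.00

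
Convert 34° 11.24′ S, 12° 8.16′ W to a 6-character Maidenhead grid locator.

Offset from 180°W / 90°S: lon 167.8640°, lat 55.8127°.
Field (20°×10°, letters A–R): 167.8640/20 → 8 → I, 55.8127/10 → 5 → F; chars IF.
Square (2°×1°, digits 0–9): 7.8640/2 → 3, 5.8127/1 → 5; chars 35.
Subsquare (5′×2.5′, letters a–x): 1.8640/0.0833333 → 22 → w, 0.8127/0.0416667 → 19 → t; chars wt.

IF35wt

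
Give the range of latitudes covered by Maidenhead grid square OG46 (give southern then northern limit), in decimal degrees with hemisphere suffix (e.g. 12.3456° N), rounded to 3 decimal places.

Field O=14, G=6: +14·20° lon, +6·10° lat → SW at lon 100°, lat -30°.
Square 4, 6: +4·2° lon, +6·1° lat → SW at lon 108°, lat -24°.
Cell spans 2° lon × 1° lat.
south 24.000° S, north 23.000° S.

24.000° S, 23.000° S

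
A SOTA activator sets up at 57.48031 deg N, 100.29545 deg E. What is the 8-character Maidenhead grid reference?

Shift to the Maidenhead origin (180°W, 90°S): lon 280.29545, lat 147.48031.
Field: 280.29545/20 → 14 → O, 147.48031/10 → 14 → O; chars OO.
Square: 0.29545/2 → 0, 7.48031/1 → 7; chars 07.
Subsquare: 0.29545/0.0833333 → 3 → d, 0.48031/0.0416667 → 11 → l; chars dl.
Extended square: 0.04545/0.00833333 → 5, 0.02198/0.00416667 → 5; chars 55.

OO07dl55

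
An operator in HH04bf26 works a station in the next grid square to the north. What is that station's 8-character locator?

HH04bf27

Latitude extended square 6; +1 → 7.
The longitude characters are unchanged.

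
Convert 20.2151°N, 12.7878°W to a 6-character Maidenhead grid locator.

Add 180° to longitude and 90° to latitude: 167.2122, 110.2151.
Field: lon ⌊167.2122/20⌋ = 8 → I; lat ⌊110.2151/10⌋ = 11 → L.
Square: lon ⌊7.2122/2⌋ = 3; lat ⌊0.2151/1⌋ = 0.
Subsquare: lon ⌊1.2122/0.0833333⌋ = 14 → o; lat ⌊0.2151/0.0416667⌋ = 5 → f.

IL30of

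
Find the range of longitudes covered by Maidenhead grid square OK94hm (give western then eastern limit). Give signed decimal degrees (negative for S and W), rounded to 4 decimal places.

Field O=14, K=10: +14·20° lon, +10·10° lat → SW at lon 100°, lat 10°.
Square 9, 4: +9·2° lon, +4·1° lat → SW at lon 118°, lat 14°.
Subsquare h=7, m=12: +7·0.0833333° lon, +12·0.0416667° lat → SW at lon 118.583°, lat 14.5°.
Cell spans 0.0833333° lon × 0.0416667° lat.
west 118.5833, east 118.6667.

118.5833, 118.6667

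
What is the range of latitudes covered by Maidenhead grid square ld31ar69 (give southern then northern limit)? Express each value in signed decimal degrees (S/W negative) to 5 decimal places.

Field L=11, D=3: +11·20° lon, +3·10° lat → SW at lon 40°, lat -60°.
Square 3, 1: +3·2° lon, +1·1° lat → SW at lon 46°, lat -59°.
Subsquare a=0, r=17: +0·0.0833333° lon, +17·0.0416667° lat → SW at lon 46°, lat -58.2917°.
Extended square 6, 9: +6·0.00833333° lon, +9·0.00416667° lat → SW at lon 46.05°, lat -58.2542°.
Cell spans 0.00833333° lon × 0.00416667° lat.
south -58.25417, north -58.25000.

-58.25417, -58.25000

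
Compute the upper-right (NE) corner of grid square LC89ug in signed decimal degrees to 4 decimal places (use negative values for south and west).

-60.7083, 57.7500

Field L=11, C=2: +11·20° lon, +2·10° lat → SW at lon 40°, lat -70°.
Square 8, 9: +8·2° lon, +9·1° lat → SW at lon 56°, lat -61°.
Subsquare u=20, g=6: +20·0.0833333° lon, +6·0.0416667° lat → SW at lon 57.6667°, lat -60.75°.
Cell spans 0.0833333° lon × 0.0416667° lat. NE corner is SW corner plus one full cell.
latitude -60.7083, longitude 57.7500.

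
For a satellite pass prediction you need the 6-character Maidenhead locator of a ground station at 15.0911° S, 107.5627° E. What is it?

OH34sv

Add 180° to longitude and 90° to latitude: 287.5627, 74.9089.
Field: 287.5627/20 → 14 → O, 74.9089/10 → 7 → H; chars OH.
Square: 7.5627/2 → 3, 4.9089/1 → 4; chars 34.
Subsquare: 1.5627/0.0833333 → 18 → s, 0.9089/0.0416667 → 21 → v; chars sv.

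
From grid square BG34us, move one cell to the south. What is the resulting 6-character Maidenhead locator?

BG34ur

Latitude subsquare s = 18; −1 → 17 = r.
The longitude characters are unchanged.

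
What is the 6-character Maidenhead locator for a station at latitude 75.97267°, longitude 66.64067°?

MQ35hx

Offset from 180°W / 90°S: lon 246.6407°, lat 165.9727°.
Field: 246.6407/20 → 12 → M, 165.9727/10 → 16 → Q; chars MQ.
Square: 6.6407/2 → 3, 5.9727/1 → 5; chars 35.
Subsquare: 0.6407/0.0833333 → 7 → h, 0.9727/0.0416667 → 23 → x; chars hx.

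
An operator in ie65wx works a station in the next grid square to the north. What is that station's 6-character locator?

IE66wa

Latitude subsquare x = 23; +1 → 24, wraps to 0 = a, carry into square.
Latitude square 5; +1 → 6.
The longitude characters are unchanged.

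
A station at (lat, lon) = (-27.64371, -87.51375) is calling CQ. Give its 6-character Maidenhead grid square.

EG62fi

Add 180° to longitude and 90° to latitude: 92.4862, 62.3563.
Field: 92.4862/20 → 4 → E, 62.3563/10 → 6 → G; chars EG.
Square: 12.4862/2 → 6, 2.3563/1 → 2; chars 62.
Subsquare: 0.4862/0.0833333 → 5 → f, 0.3563/0.0416667 → 8 → i; chars fi.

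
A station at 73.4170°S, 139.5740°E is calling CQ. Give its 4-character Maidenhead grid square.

PB96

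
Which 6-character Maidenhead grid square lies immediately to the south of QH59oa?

Latitude subsquare a = 0; −1 → -1, wraps to 23 = x, carry into square.
Latitude square 9; −1 → 8.
The longitude characters are unchanged.

QH58ox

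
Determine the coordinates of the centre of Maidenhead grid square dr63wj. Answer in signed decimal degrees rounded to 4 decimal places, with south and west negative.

83.3958, -106.1250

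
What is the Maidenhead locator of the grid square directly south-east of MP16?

Longitude square 1; +1 → 2.
Latitude square 6; −1 → 5.

MP25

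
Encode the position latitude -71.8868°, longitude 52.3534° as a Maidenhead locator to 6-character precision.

LB68ec

Shift to the Maidenhead origin (180°W, 90°S): lon 232.3534, lat 18.1132.
Field: lon ⌊232.3534/20⌋ = 11 → L; lat ⌊18.1132/10⌋ = 1 → B.
Square: lon ⌊12.3534/2⌋ = 6; lat ⌊8.1132/1⌋ = 8.
Subsquare: lon ⌊0.3534/0.0833333⌋ = 4 → e; lat ⌊0.1132/0.0416667⌋ = 2 → c.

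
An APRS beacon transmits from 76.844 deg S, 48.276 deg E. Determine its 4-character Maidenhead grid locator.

Add 180° to longitude and 90° to latitude: 228.28, 13.16.
Field: lon ⌊228.28/20⌋ = 11 → L; lat ⌊13.16/10⌋ = 1 → B.
Square: lon ⌊8.28/2⌋ = 4; lat ⌊3.16/1⌋ = 3.

LB43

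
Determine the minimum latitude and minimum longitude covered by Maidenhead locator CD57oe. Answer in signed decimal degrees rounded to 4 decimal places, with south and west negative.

Field C=2, D=3: +2·20° lon, +3·10° lat → SW at lon -140°, lat -60°.
Square 5, 7: +5·2° lon, +7·1° lat → SW at lon -130°, lat -53°.
Subsquare o=14, e=4: +14·0.0833333° lon, +4·0.0416667° lat → SW at lon -128.833°, lat -52.8333°.
latitude -52.8333, longitude -128.8333.

-52.8333, -128.8333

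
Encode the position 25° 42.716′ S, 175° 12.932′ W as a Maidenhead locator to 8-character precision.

AG24jg49

Offset from 180°W / 90°S: lon 4.78447°, lat 64.28807°.
Field: 4.78447/20 → 0 → A, 64.28807/10 → 6 → G; chars AG.
Square: 4.78447/2 → 2, 4.28807/1 → 4; chars 24.
Subsquare: 0.78447/0.0833333 → 9 → j, 0.28807/0.0416667 → 6 → g; chars jg.
Extended square: 0.03447/0.00833333 → 4, 0.03807/0.00416667 → 9; chars 49.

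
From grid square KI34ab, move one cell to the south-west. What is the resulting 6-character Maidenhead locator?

KI24xa

Longitude subsquare a = 0; −1 → -1, wraps to 23 = x, carry into square.
Longitude square 3; −1 → 2.
Latitude subsquare b = 1; −1 → 0 = a.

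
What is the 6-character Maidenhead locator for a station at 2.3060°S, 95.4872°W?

Shift to the Maidenhead origin (180°W, 90°S): lon 84.5128, lat 87.6940.
Field: 84.5128/20 → 4 → E, 87.6940/10 → 8 → I; chars EI.
Square: 4.5128/2 → 2, 7.6940/1 → 7; chars 27.
Subsquare: 0.5128/0.0833333 → 6 → g, 0.6940/0.0416667 → 16 → q; chars gq.

EI27gq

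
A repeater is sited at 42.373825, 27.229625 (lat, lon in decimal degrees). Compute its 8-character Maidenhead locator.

KN32oi79

Add 180° to longitude and 90° to latitude: 207.22962, 132.37383.
Field: lon ⌊207.22962/20⌋ = 10 → K; lat ⌊132.37383/10⌋ = 13 → N.
Square: lon ⌊7.22962/2⌋ = 3; lat ⌊2.37383/1⌋ = 2.
Subsquare: lon ⌊1.22962/0.0833333⌋ = 14 → o; lat ⌊0.37383/0.0416667⌋ = 8 → i.
Extended square: lon ⌊0.06296/0.00833333⌋ = 7; lat ⌊0.04049/0.00416667⌋ = 9.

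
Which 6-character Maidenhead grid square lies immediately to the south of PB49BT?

PB49bs

Latitude subsquare t = 19; −1 → 18 = s.
The longitude characters are unchanged.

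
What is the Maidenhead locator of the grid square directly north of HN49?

HO40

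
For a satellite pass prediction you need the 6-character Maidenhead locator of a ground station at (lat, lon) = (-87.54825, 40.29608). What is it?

LA02dk

Offset from 180°W / 90°S: lon 220.2961°, lat 2.4518°.
Field: 220.2961/20 → 11 → L, 2.4518/10 → 0 → A; chars LA.
Square: 0.2961/2 → 0, 2.4518/1 → 2; chars 02.
Subsquare: 0.2961/0.0833333 → 3 → d, 0.4518/0.0416667 → 10 → k; chars dk.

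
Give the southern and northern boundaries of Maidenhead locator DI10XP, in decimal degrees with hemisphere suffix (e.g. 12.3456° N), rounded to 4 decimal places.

9.3750° S, 9.3333° S

Field D=3, I=8: +3·20° lon, +8·10° lat → SW at lon -120°, lat -10°.
Square 1, 0: +1·2° lon, +0·1° lat → SW at lon -118°, lat -10°.
Subsquare x=23, p=15: +23·0.0833333° lon, +15·0.0416667° lat → SW at lon -116.083°, lat -9.375°.
Cell spans 0.0833333° lon × 0.0416667° lat.
south 9.3750° S, north 9.3333° S.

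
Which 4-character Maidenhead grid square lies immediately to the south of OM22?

OM21

Latitude square 2; −1 → 1.
The longitude characters are unchanged.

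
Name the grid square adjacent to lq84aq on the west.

LQ74xq

Longitude subsquare a = 0; −1 → -1, wraps to 23 = x, carry into square.
Longitude square 8; −1 → 7.
The latitude characters are unchanged.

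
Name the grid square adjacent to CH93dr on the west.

CH93cr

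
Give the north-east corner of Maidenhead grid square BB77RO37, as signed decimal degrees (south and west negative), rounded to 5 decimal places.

Field B=1, B=1: +1·20° lon, +1·10° lat → SW at lon -160°, lat -80°.
Square 7, 7: +7·2° lon, +7·1° lat → SW at lon -146°, lat -73°.
Subsquare r=17, o=14: +17·0.0833333° lon, +14·0.0416667° lat → SW at lon -144.583°, lat -72.4167°.
Extended square 3, 7: +3·0.00833333° lon, +7·0.00416667° lat → SW at lon -144.558°, lat -72.3875°.
Cell spans 0.00833333° lon × 0.00416667° lat. NE corner is SW corner plus one full cell.
latitude -72.38333, longitude -144.55000.

-72.38333, -144.55000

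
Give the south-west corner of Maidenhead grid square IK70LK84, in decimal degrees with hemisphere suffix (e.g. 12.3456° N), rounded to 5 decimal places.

10.43333° N, 5.01667° W

Field I=8, K=10: +8·20° lon, +10·10° lat → SW at lon -20°, lat 10°.
Square 7, 0: +7·2° lon, +0·1° lat → SW at lon -6°, lat 10°.
Subsquare l=11, k=10: +11·0.0833333° lon, +10·0.0416667° lat → SW at lon -5.08333°, lat 10.4167°.
Extended square 8, 4: +8·0.00833333° lon, +4·0.00416667° lat → SW at lon -5.01667°, lat 10.4333°.
latitude 10.43333° N, longitude 5.01667° W.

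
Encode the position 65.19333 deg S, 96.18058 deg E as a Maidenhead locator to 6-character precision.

Add 180° to longitude and 90° to latitude: 276.1806, 24.8067.
Field: 276.1806/20 → 13 → N, 24.8067/10 → 2 → C; chars NC.
Square: 16.1806/2 → 8, 4.8067/1 → 4; chars 84.
Subsquare: 0.1806/0.0833333 → 2 → c, 0.8067/0.0416667 → 19 → t; chars ct.

NC84ct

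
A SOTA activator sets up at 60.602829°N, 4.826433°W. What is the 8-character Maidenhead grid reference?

IP70oo04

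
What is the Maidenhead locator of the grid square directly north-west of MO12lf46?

MO12lf37

Longitude extended square 4; −1 → 3.
Latitude extended square 6; +1 → 7.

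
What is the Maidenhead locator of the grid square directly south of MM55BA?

MM54bx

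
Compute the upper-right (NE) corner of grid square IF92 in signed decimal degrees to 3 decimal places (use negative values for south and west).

Field I=8, F=5: +8·20° lon, +5·10° lat → SW at lon -20°, lat -40°.
Square 9, 2: +9·2° lon, +2·1° lat → SW at lon -2°, lat -38°.
Cell spans 2° lon × 1° lat. NE corner is SW corner plus one full cell.
latitude -37.000, longitude 0.000.

-37.000, 0.000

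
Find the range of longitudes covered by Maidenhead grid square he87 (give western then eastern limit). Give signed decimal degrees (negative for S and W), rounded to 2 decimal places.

Field H=7, E=4: +7·20° lon, +4·10° lat → SW at lon -40°, lat -50°.
Square 8, 7: +8·2° lon, +7·1° lat → SW at lon -24°, lat -43°.
Cell spans 2° lon × 1° lat.
west -24.00, east -22.00.

-24.00, -22.00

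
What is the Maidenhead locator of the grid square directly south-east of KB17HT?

KB17is

Longitude subsquare h = 7; +1 → 8 = i.
Latitude subsquare t = 19; −1 → 18 = s.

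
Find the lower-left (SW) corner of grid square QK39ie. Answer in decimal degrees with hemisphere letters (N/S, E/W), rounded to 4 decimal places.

19.1667° N, 146.6667° E

Field Q=16, K=10: +16·20° lon, +10·10° lat → SW at lon 140°, lat 10°.
Square 3, 9: +3·2° lon, +9·1° lat → SW at lon 146°, lat 19°.
Subsquare i=8, e=4: +8·0.0833333° lon, +4·0.0416667° lat → SW at lon 146.667°, lat 19.1667°.
latitude 19.1667° N, longitude 146.6667° E.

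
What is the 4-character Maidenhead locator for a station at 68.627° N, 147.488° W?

BP68

Offset from 180°W / 90°S: lon 32.51°, lat 158.63°.
Field: 32.51/20 → 1 → B, 158.63/10 → 15 → P; chars BP.
Square: 12.51/2 → 6, 8.63/1 → 8; chars 68.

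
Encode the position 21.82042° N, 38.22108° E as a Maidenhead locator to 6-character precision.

KL91ct

Add 180° to longitude and 90° to latitude: 218.2211, 111.8204.
Field (20°×10°, letters A–R): lon ⌊218.2211/20⌋ = 10 → K; lat ⌊111.8204/10⌋ = 11 → L.
Square (2°×1°, digits 0–9): lon ⌊18.2211/2⌋ = 9; lat ⌊1.8204/1⌋ = 1.
Subsquare (5′×2.5′, letters a–x): lon ⌊0.2211/0.0833333⌋ = 2 → c; lat ⌊0.8204/0.0416667⌋ = 19 → t.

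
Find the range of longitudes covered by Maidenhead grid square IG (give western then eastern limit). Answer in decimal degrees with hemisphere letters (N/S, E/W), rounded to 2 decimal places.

20.00° W, 0.00° E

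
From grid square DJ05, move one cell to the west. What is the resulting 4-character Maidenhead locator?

CJ95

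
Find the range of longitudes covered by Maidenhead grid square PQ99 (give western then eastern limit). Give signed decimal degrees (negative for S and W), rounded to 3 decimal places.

Field P=15, Q=16: +15·20° lon, +16·10° lat → SW at lon 120°, lat 70°.
Square 9, 9: +9·2° lon, +9·1° lat → SW at lon 138°, lat 79°.
Cell spans 2° lon × 1° lat.
west 138.000, east 140.000.

138.000, 140.000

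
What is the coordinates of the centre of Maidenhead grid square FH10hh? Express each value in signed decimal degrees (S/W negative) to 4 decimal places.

-19.6875, -77.3750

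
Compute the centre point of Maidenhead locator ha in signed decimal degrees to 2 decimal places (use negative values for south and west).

Field H=7, A=0: +7·20° lon, +0·10° lat → SW at lon -40°, lat -90°.
Cell spans 20° lon × 10° lat. Centre is SW corner plus half of each.
latitude -85.00, longitude -30.00.

-85.00, -30.00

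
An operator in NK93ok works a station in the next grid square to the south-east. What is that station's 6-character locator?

Longitude subsquare o = 14; +1 → 15 = p.
Latitude subsquare k = 10; −1 → 9 = j.

NK93pj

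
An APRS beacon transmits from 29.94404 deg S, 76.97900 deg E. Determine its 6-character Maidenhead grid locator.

MG80lb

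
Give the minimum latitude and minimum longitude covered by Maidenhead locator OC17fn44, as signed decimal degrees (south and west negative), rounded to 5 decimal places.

-62.44167, 102.45000

Field O=14, C=2: +14·20° lon, +2·10° lat → SW at lon 100°, lat -70°.
Square 1, 7: +1·2° lon, +7·1° lat → SW at lon 102°, lat -63°.
Subsquare f=5, n=13: +5·0.0833333° lon, +13·0.0416667° lat → SW at lon 102.417°, lat -62.4583°.
Extended square 4, 4: +4·0.00833333° lon, +4·0.00416667° lat → SW at lon 102.45°, lat -62.4417°.
latitude -62.44167, longitude 102.45000.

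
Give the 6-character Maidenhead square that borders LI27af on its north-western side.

LI17xg

Longitude subsquare a = 0; −1 → -1, wraps to 23 = x, carry into square.
Longitude square 2; −1 → 1.
Latitude subsquare f = 5; +1 → 6 = g.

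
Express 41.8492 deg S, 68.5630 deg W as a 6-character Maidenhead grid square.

Shift to the Maidenhead origin (180°W, 90°S): lon 111.4370, lat 48.1508.
Field (20°×10°, letters A–R): lon ⌊111.4370/20⌋ = 5 → F; lat ⌊48.1508/10⌋ = 4 → E.
Square (2°×1°, digits 0–9): lon ⌊11.4370/2⌋ = 5; lat ⌊8.1508/1⌋ = 8.
Subsquare (5′×2.5′, letters a–x): lon ⌊1.4370/0.0833333⌋ = 17 → r; lat ⌊0.1508/0.0416667⌋ = 3 → d.

FE58rd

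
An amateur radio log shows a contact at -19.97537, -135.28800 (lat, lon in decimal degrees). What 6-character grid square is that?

Shift to the Maidenhead origin (180°W, 90°S): lon 44.7120, lat 70.0246.
Field: lon ⌊44.7120/20⌋ = 2 → C; lat ⌊70.0246/10⌋ = 7 → H.
Square: lon ⌊4.7120/2⌋ = 2; lat ⌊0.0246/1⌋ = 0.
Subsquare: lon ⌊0.7120/0.0833333⌋ = 8 → i; lat ⌊0.0246/0.0416667⌋ = 0 → a.

CH20ia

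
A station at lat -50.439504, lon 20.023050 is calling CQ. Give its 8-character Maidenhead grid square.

KD09an24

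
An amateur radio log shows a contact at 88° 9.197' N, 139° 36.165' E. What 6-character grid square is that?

PR98td

Shift to the Maidenhead origin (180°W, 90°S): lon 319.6028, lat 178.1533.
Field: 319.6028/20 → 15 → P, 178.1533/10 → 17 → R; chars PR.
Square: 19.6028/2 → 9, 8.1533/1 → 8; chars 98.
Subsquare: 1.6028/0.0833333 → 19 → t, 0.1533/0.0416667 → 3 → d; chars td.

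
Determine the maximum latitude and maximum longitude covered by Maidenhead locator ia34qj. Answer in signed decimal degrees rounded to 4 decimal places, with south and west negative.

-85.5833, -12.5833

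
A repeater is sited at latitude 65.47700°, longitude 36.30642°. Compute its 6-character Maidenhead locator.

KP85dl

Shift to the Maidenhead origin (180°W, 90°S): lon 216.3064, lat 155.4770.
Field: 216.3064/20 → 10 → K, 155.4770/10 → 15 → P; chars KP.
Square: 16.3064/2 → 8, 5.4770/1 → 5; chars 85.
Subsquare: 0.3064/0.0833333 → 3 → d, 0.4770/0.0416667 → 11 → l; chars dl.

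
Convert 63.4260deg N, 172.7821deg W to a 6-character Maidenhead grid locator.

AP33ok

Offset from 180°W / 90°S: lon 7.2179°, lat 153.4260°.
Field: lon ⌊7.2179/20⌋ = 0 → A; lat ⌊153.4260/10⌋ = 15 → P.
Square: lon ⌊7.2179/2⌋ = 3; lat ⌊3.4260/1⌋ = 3.
Subsquare: lon ⌊1.2179/0.0833333⌋ = 14 → o; lat ⌊0.4260/0.0416667⌋ = 10 → k.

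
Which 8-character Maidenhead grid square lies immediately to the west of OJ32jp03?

OJ32ip93

Longitude extended square 0; −1 → -1, wraps to 9, carry into subsquare.
Longitude subsquare j = 9; −1 → 8 = i.
The latitude characters are unchanged.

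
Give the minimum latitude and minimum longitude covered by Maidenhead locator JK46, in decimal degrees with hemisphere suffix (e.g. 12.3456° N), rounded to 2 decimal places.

16.00° N, 8.00° E

Field J=9, K=10: +9·20° lon, +10·10° lat → SW at lon 0°, lat 10°.
Square 4, 6: +4·2° lon, +6·1° lat → SW at lon 8°, lat 16°.
latitude 16.00° N, longitude 8.00° E.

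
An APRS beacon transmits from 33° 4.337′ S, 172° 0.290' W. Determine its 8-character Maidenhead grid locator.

Offset from 180°W / 90°S: lon 7.99517°, lat 56.92772°.
Field: 7.99517/20 → 0 → A, 56.92772/10 → 5 → F; chars AF.
Square: 7.99517/2 → 3, 6.92772/1 → 6; chars 36.
Subsquare: 1.99517/0.0833333 → 23 → x, 0.92772/0.0416667 → 22 → w; chars xw.
Extended square: 0.07850/0.00833333 → 9, 0.01105/0.00416667 → 2; chars 92.

AF36xw92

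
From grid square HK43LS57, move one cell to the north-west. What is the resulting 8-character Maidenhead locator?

HK43ls48

Longitude extended square 5; −1 → 4.
Latitude extended square 7; +1 → 8.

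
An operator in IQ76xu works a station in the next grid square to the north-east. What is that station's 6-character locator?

Longitude subsquare x = 23; +1 → 24, wraps to 0 = a, carry into square.
Longitude square 7; +1 → 8.
Latitude subsquare u = 20; +1 → 21 = v.

IQ86av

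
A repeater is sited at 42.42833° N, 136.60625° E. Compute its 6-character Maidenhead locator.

PN82hk

Add 180° to longitude and 90° to latitude: 316.6062, 132.4283.
Field: lon ⌊316.6062/20⌋ = 15 → P; lat ⌊132.4283/10⌋ = 13 → N.
Square: lon ⌊16.6062/2⌋ = 8; lat ⌊2.4283/1⌋ = 2.
Subsquare: lon ⌊0.6062/0.0833333⌋ = 7 → h; lat ⌊0.4283/0.0416667⌋ = 10 → k.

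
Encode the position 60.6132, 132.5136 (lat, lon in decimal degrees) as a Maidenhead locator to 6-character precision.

PP60go

Shift to the Maidenhead origin (180°W, 90°S): lon 312.5136, lat 150.6132.
Field: lon ⌊312.5136/20⌋ = 15 → P; lat ⌊150.6132/10⌋ = 15 → P.
Square: lon ⌊12.5136/2⌋ = 6; lat ⌊0.6132/1⌋ = 0.
Subsquare: lon ⌊0.5136/0.0833333⌋ = 6 → g; lat ⌊0.6132/0.0416667⌋ = 14 → o.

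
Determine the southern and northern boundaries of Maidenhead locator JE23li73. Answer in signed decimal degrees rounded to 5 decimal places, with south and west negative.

Field J=9, E=4: +9·20° lon, +4·10° lat → SW at lon 0°, lat -50°.
Square 2, 3: +2·2° lon, +3·1° lat → SW at lon 4°, lat -47°.
Subsquare l=11, i=8: +11·0.0833333° lon, +8·0.0416667° lat → SW at lon 4.91667°, lat -46.6667°.
Extended square 7, 3: +7·0.00833333° lon, +3·0.00416667° lat → SW at lon 4.975°, lat -46.6542°.
Cell spans 0.00833333° lon × 0.00416667° lat.
south -46.65417, north -46.65000.

-46.65417, -46.65000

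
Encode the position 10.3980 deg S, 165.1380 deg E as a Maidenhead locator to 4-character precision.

RH29

Shift to the Maidenhead origin (180°W, 90°S): lon 345.14, lat 79.60.
Field: 345.14/20 → 17 → R, 79.60/10 → 7 → H; chars RH.
Square: 5.14/2 → 2, 9.60/1 → 9; chars 29.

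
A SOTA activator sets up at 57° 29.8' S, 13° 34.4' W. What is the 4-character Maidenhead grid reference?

Shift to the Maidenhead origin (180°W, 90°S): lon 166.43, lat 32.50.
Field: lon ⌊166.43/20⌋ = 8 → I; lat ⌊32.50/10⌋ = 3 → D.
Square: lon ⌊6.43/2⌋ = 3; lat ⌊2.50/1⌋ = 2.

ID32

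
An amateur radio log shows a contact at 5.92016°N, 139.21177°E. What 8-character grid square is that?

PJ95ow50

Add 180° to longitude and 90° to latitude: 319.21177, 95.92016.
Field: lon ⌊319.21177/20⌋ = 15 → P; lat ⌊95.92016/10⌋ = 9 → J.
Square: lon ⌊19.21177/2⌋ = 9; lat ⌊5.92016/1⌋ = 5.
Subsquare: lon ⌊1.21177/0.0833333⌋ = 14 → o; lat ⌊0.92016/0.0416667⌋ = 22 → w.
Extended square: lon ⌊0.04510/0.00833333⌋ = 5; lat ⌊0.00349/0.00416667⌋ = 0.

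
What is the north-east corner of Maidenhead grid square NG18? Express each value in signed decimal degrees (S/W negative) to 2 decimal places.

-21.00, 84.00

Field N=13, G=6: +13·20° lon, +6·10° lat → SW at lon 80°, lat -30°.
Square 1, 8: +1·2° lon, +8·1° lat → SW at lon 82°, lat -22°.
Cell spans 2° lon × 1° lat. NE corner is SW corner plus one full cell.
latitude -21.00, longitude 84.00.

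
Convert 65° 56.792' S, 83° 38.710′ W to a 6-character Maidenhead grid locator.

EC84eb

Offset from 180°W / 90°S: lon 96.3548°, lat 24.0535°.
Field: lon ⌊96.3548/20⌋ = 4 → E; lat ⌊24.0535/10⌋ = 2 → C.
Square: lon ⌊16.3548/2⌋ = 8; lat ⌊4.0535/1⌋ = 4.
Subsquare: lon ⌊0.3548/0.0833333⌋ = 4 → e; lat ⌊0.0535/0.0416667⌋ = 1 → b.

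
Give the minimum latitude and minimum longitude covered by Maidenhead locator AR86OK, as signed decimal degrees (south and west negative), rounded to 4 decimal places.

86.4167, -162.8333

Field A=0, R=17: +0·20° lon, +17·10° lat → SW at lon -180°, lat 80°.
Square 8, 6: +8·2° lon, +6·1° lat → SW at lon -164°, lat 86°.
Subsquare o=14, k=10: +14·0.0833333° lon, +10·0.0416667° lat → SW at lon -162.833°, lat 86.4167°.
latitude 86.4167, longitude -162.8333.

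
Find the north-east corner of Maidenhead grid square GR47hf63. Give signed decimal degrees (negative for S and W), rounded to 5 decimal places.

87.22500, -51.35833

Field G=6, R=17: +6·20° lon, +17·10° lat → SW at lon -60°, lat 80°.
Square 4, 7: +4·2° lon, +7·1° lat → SW at lon -52°, lat 87°.
Subsquare h=7, f=5: +7·0.0833333° lon, +5·0.0416667° lat → SW at lon -51.4167°, lat 87.2083°.
Extended square 6, 3: +6·0.00833333° lon, +3·0.00416667° lat → SW at lon -51.3667°, lat 87.2208°.
Cell spans 0.00833333° lon × 0.00416667° lat. NE corner is SW corner plus one full cell.
latitude 87.22500, longitude -51.35833.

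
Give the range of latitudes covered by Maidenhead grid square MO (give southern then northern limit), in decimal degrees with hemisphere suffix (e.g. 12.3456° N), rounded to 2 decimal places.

Field M=12, O=14: +12·20° lon, +14·10° lat → SW at lon 60°, lat 50°.
Cell spans 20° lon × 10° lat.
south 50.00° N, north 60.00° N.

50.00° N, 60.00° N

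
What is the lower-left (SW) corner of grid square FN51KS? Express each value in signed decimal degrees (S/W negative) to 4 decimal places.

41.7500, -69.1667

Field F=5, N=13: +5·20° lon, +13·10° lat → SW at lon -80°, lat 40°.
Square 5, 1: +5·2° lon, +1·1° lat → SW at lon -70°, lat 41°.
Subsquare k=10, s=18: +10·0.0833333° lon, +18·0.0416667° lat → SW at lon -69.1667°, lat 41.75°.
latitude 41.7500, longitude -69.1667.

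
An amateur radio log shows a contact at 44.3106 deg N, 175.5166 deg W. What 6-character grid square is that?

AN24fh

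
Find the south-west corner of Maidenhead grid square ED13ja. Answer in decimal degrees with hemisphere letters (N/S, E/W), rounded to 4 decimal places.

Field E=4, D=3: +4·20° lon, +3·10° lat → SW at lon -100°, lat -60°.
Square 1, 3: +1·2° lon, +3·1° lat → SW at lon -98°, lat -57°.
Subsquare j=9, a=0: +9·0.0833333° lon, +0·0.0416667° lat → SW at lon -97.25°, lat -57°.
latitude 57.0000° S, longitude 97.2500° W.

57.0000° S, 97.2500° W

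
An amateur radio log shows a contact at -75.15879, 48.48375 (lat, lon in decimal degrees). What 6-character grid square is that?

Offset from 180°W / 90°S: lon 228.4837°, lat 14.8412°.
Field: lon ⌊228.4837/20⌋ = 11 → L; lat ⌊14.8412/10⌋ = 1 → B.
Square: lon ⌊8.4837/2⌋ = 4; lat ⌊4.8412/1⌋ = 4.
Subsquare: lon ⌊0.4837/0.0833333⌋ = 5 → f; lat ⌊0.8412/0.0416667⌋ = 20 → u.

LB44fu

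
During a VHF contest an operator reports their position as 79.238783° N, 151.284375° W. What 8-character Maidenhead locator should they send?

Add 180° to longitude and 90° to latitude: 28.71562, 169.23878.
Field: 28.71562/20 → 1 → B, 169.23878/10 → 16 → Q; chars BQ.
Square: 8.71562/2 → 4, 9.23878/1 → 9; chars 49.
Subsquare: 0.71562/0.0833333 → 8 → i, 0.23878/0.0416667 → 5 → f; chars if.
Extended square: 0.04896/0.00833333 → 5, 0.03045/0.00416667 → 7; chars 57.

BQ49if57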